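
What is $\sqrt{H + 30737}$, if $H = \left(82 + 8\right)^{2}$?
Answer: $\sqrt{38837} \approx 197.07$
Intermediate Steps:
$H = 8100$ ($H = 90^{2} = 8100$)
$\sqrt{H + 30737} = \sqrt{8100 + 30737} = \sqrt{38837}$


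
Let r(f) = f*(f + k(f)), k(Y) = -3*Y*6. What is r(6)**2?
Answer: 374544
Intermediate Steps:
k(Y) = -18*Y
r(f) = -17*f**2 (r(f) = f*(f - 18*f) = f*(-17*f) = -17*f**2)
r(6)**2 = (-17*6**2)**2 = (-17*36)**2 = (-612)**2 = 374544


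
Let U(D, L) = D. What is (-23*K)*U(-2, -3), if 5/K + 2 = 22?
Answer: 23/2 ≈ 11.500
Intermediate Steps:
K = ¼ (K = 5/(-2 + 22) = 5/20 = 5*(1/20) = ¼ ≈ 0.25000)
(-23*K)*U(-2, -3) = -23*¼*(-2) = -23/4*(-2) = 23/2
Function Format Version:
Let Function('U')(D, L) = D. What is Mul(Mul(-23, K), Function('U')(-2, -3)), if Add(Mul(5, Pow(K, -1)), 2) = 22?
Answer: Rational(23, 2) ≈ 11.500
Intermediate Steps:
K = Rational(1, 4) (K = Mul(5, Pow(Add(-2, 22), -1)) = Mul(5, Pow(20, -1)) = Mul(5, Rational(1, 20)) = Rational(1, 4) ≈ 0.25000)
Mul(Mul(-23, K), Function('U')(-2, -3)) = Mul(Mul(-23, Rational(1, 4)), -2) = Mul(Rational(-23, 4), -2) = Rational(23, 2)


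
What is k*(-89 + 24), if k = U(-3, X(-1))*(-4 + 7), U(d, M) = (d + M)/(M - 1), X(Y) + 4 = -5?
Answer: -234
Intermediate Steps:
X(Y) = -9 (X(Y) = -4 - 5 = -9)
U(d, M) = (M + d)/(-1 + M)
k = 18/5 (k = ((-9 - 3)/(-1 - 9))*(-4 + 7) = (-12/(-10))*3 = -1/10*(-12)*3 = (6/5)*3 = 18/5 ≈ 3.6000)
k*(-89 + 24) = 18*(-89 + 24)/5 = (18/5)*(-65) = -234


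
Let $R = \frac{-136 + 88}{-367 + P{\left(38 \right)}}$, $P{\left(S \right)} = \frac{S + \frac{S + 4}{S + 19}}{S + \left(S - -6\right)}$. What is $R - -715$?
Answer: $\frac{68062589}{95175} \approx 715.13$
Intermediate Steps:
$P{\left(S \right)} = \frac{S + \frac{4 + S}{19 + S}}{6 + 2 S}$ ($P{\left(S \right)} = \frac{S + \frac{4 + S}{19 + S}}{S + \left(S + 6\right)} = \frac{S + \frac{4 + S}{19 + S}}{S + \left(6 + S\right)} = \frac{S + \frac{4 + S}{19 + S}}{6 + 2 S}$)
$R = \frac{12464}{95175}$ ($R = \frac{-136 + 88}{-367 + \frac{4 + 38^{2} + 20 \cdot 38}{2 \left(57 + 38^{2} + 22 \cdot 38\right)}} = - \frac{48}{-367 + \frac{4 + 1444 + 760}{2 \left(57 + 1444 + 836\right)}} = - \frac{48}{-367 + \frac{1}{2} \cdot \frac{1}{2337} \cdot 2208} = - \frac{48}{-367 + \frac{368}{779}} = - \frac{48}{- \frac{285525}{779}} = \left(-48\right) \left(- \frac{779}{285525}\right) = \frac{12464}{95175} \approx 0.13096$)
$R - -715 = \frac{12464}{95175} - -715 = \frac{12464}{95175} + 715 = \frac{68062589}{95175}$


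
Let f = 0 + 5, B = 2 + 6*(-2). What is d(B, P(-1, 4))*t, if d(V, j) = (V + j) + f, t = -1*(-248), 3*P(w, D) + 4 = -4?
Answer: -5704/3 ≈ -1901.3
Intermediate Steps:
P(w, D) = -8/3 (P(w, D) = -4/3 + (⅓)*(-4) = -4/3 - 4/3 = -8/3)
B = -10 (B = 2 - 12 = -10)
t = 248
f = 5
d(V, j) = 5 + V + j (d(V, j) = (V + j) + 5 = 5 + V + j)
d(B, P(-1, 4))*t = (5 - 10 - 8/3)*248 = -23/3*248 = -5704/3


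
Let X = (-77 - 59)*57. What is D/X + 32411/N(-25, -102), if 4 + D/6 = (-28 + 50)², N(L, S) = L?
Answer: -10471753/8075 ≈ -1296.8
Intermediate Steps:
X = -7752 (X = -136*57 = -7752)
D = 2880 (D = -24 + 6*(-28 + 50)² = -24 + 6*22² = -24 + 6*484 = -24 + 2904 = 2880)
D/X + 32411/N(-25, -102) = 2880/(-7752) + 32411/(-25) = 2880*(-1/7752) + 32411*(-1/25) = -120/323 - 32411/25 = -10471753/8075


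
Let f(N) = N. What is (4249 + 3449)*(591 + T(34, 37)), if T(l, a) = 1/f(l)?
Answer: 77345655/17 ≈ 4.5497e+6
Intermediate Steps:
T(l, a) = 1/l
(4249 + 3449)*(591 + T(34, 37)) = (4249 + 3449)*(591 + 1/34) = 7698*(591 + 1/34) = 7698*(20095/34) = 77345655/17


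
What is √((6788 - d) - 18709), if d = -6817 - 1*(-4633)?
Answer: I*√9737 ≈ 98.676*I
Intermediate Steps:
d = -2184 (d = -6817 + 4633 = -2184)
√((6788 - d) - 18709) = √((6788 - 1*(-2184)) - 18709) = √((6788 + 2184) - 18709) = √(8972 - 18709) = √(-9737) = I*√9737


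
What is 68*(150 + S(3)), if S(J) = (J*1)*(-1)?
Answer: 9996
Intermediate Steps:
S(J) = -J (S(J) = J*(-1) = -J)
68*(150 + S(3)) = 68*(150 - 1*3) = 68*(150 - 3) = 68*147 = 9996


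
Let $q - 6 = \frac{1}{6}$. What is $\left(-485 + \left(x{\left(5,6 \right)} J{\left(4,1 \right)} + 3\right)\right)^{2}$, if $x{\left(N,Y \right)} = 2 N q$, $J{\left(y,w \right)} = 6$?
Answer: $12544$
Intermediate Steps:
$q = \frac{37}{6}$ ($q = 6 + \frac{1}{6} = \frac{37}{6} \approx 6.1667$)
$x{\left(N,Y \right)} = \frac{37 N}{3}$ ($x{\left(N,Y \right)} = 2 N \frac{37}{6} = \frac{37 N}{3}$)
$\left(-485 + \left(x{\left(5,6 \right)} J{\left(4,1 \right)} + 3\right)\right)^{2} = \left(-485 + \left(\frac{37}{3} \cdot 5 \cdot 6 + 3\right)\right)^{2} = \left(-485 + \left(\frac{185}{3} \cdot 6 + 3\right)\right)^{2} = \left(-485 + \left(370 + 3\right)\right)^{2} = \left(-485 + 373\right)^{2} = \left(-112\right)^{2} = 12544$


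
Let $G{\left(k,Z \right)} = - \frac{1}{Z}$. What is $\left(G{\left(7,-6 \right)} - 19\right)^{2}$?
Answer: $\frac{12769}{36} \approx 354.69$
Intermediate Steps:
$\left(G{\left(7,-6 \right)} - 19\right)^{2} = \left(- \frac{1}{-6} - 19\right)^{2} = \left(\left(-1\right) \left(- \frac{1}{6}\right) - 19\right)^{2} = \left(\frac{1}{6} - 19\right)^{2} = \left(- \frac{113}{6}\right)^{2} = \frac{12769}{36}$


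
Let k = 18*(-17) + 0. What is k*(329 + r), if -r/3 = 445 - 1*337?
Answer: -1530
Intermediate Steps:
k = -306 (k = -306 + 0 = -306)
r = -324 (r = -3*(445 - 1*337) = -3*(445 - 337) = -3*108 = -324)
k*(329 + r) = -306*(329 - 324) = -306*5 = -1530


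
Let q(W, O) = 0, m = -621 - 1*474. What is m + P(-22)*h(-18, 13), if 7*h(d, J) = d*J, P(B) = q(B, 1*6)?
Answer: -1095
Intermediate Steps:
m = -1095 (m = -621 - 474 = -1095)
P(B) = 0
h(d, J) = J*d/7 (h(d, J) = (d*J)/7 = (J*d)/7 = J*d/7)
m + P(-22)*h(-18, 13) = -1095 + 0*((⅐)*13*(-18)) = -1095 + 0*(-234/7) = -1095 + 0 = -1095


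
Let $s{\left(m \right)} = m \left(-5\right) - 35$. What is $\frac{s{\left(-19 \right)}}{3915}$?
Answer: $\frac{4}{261} \approx 0.015326$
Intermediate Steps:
$s{\left(m \right)} = -35 - 5 m$ ($s{\left(m \right)} = - 5 m - 35 = -35 - 5 m$)
$\frac{s{\left(-19 \right)}}{3915} = \frac{-35 - -95}{3915} = \left(-35 + 95\right) \frac{1}{3915} = 60 \cdot \frac{1}{3915} = \frac{4}{261}$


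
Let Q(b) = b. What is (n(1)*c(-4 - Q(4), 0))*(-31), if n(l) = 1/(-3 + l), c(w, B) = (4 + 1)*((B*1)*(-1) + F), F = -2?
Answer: -155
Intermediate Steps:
c(w, B) = -10 - 5*B (c(w, B) = (4 + 1)*((B*1)*(-1) - 2) = 5*(B*(-1) - 2) = 5*(-B - 2) = 5*(-2 - B) = -10 - 5*B)
(n(1)*c(-4 - Q(4), 0))*(-31) = ((-10 - 5*0)/(-3 + 1))*(-31) = ((-10 + 0)/(-2))*(-31) = -½*(-10)*(-31) = 5*(-31) = -155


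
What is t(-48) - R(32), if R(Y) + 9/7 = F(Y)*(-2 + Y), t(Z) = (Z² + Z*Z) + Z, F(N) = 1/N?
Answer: 510759/112 ≈ 4560.4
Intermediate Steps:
F(N) = 1/N
t(Z) = Z + 2*Z² (t(Z) = (Z² + Z²) + Z = 2*Z² + Z = Z + 2*Z²)
R(Y) = -9/7 + (-2 + Y)/Y
t(-48) - R(32) = -48*(1 + 2*(-48)) - (-2/7 - 2/32) = -48*(1 - 96) - (-2/7 - 2*1/32) = -48*(-95) - (-2/7 - 1/16) = 4560 - 1*(-39/112) = 4560 + 39/112 = 510759/112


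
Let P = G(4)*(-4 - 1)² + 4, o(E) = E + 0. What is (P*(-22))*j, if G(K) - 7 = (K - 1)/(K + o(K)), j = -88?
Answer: 364694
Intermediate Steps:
o(E) = E
G(K) = 7 + (-1 + K)/(2*K) (G(K) = 7 + (K - 1)/(K + K) = 7 + (-1 + K)/((2*K)) = 7 + (-1 + K)*(1/(2*K)) = 7 + (-1 + K)/(2*K))
P = 1507/8 (P = ((½)*(-1 + 15*4)/4)*(-4 - 1)² + 4 = ((½)*(¼)*(-1 + 60))*(-5)² + 4 = ((½)*(¼)*59)*25 + 4 = (59/8)*25 + 4 = 1475/8 + 4 = 1507/8 ≈ 188.38)
(P*(-22))*j = ((1507/8)*(-22))*(-88) = -16577/4*(-88) = 364694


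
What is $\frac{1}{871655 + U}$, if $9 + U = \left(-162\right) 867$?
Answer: $\frac{1}{731192} \approx 1.3676 \cdot 10^{-6}$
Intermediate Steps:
$U = -140463$ ($U = -9 - 140454 = -140463$)
$\frac{1}{871655 + U} = \frac{1}{871655 - 140463} = \frac{1}{731192}$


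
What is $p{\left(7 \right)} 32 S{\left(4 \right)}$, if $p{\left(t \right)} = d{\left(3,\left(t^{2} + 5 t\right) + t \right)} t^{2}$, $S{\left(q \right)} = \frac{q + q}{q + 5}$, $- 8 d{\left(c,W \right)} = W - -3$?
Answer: $- \frac{147392}{9} \approx -16377.0$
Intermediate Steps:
$d{\left(c,W \right)} = - \frac{3}{8} - \frac{W}{8}$ ($d{\left(c,W \right)} = - \frac{W - -3}{8} = - \frac{W + 3}{8} = - \frac{3 + W}{8} = - \frac{3}{8} - \frac{W}{8}$)
$S{\left(q \right)} = \frac{2 q}{5 + q}$
$p{\left(t \right)} = t^{2} \left(- \frac{3}{8} - \frac{3 t}{4} - \frac{t^{2}}{8}\right)$ ($p{\left(t \right)} = \left(- \frac{3}{8} - \frac{\left(t^{2} + 5 t\right) + t}{8}\right) t^{2} = \left(- \frac{3}{8} - \frac{t^{2} + 6 t}{8}\right) t^{2} = \left(- \frac{3}{8} - \left(\frac{t^{2}}{8} + \frac{3 t}{4}\right)\right) t^{2} = \left(- \frac{3}{8} - \frac{3 t}{4} - \frac{t^{2}}{8}\right) t^{2} = t^{2} \left(- \frac{3}{8} - \frac{3 t}{4} - \frac{t^{2}}{8}\right)$)
$p{\left(7 \right)} 32 S{\left(4 \right)} = \frac{7^{2} \left(-3 - 7 \left(6 + 7\right)\right)}{8} \cdot 32 \cdot 2 \cdot 4 \frac{1}{5 + 4} = \frac{1}{8} \cdot 49 \left(-3 - 7 \cdot 13\right) 32 \cdot 2 \cdot 4 \cdot \frac{1}{9} = \frac{1}{8} \cdot 49 \left(-3 - 91\right) 32 \cdot 2 \cdot 4 \cdot \frac{1}{9} = \frac{1}{8} \cdot 49 \left(-94\right) 32 \cdot \frac{8}{9} = \left(- \frac{2303}{4}\right) 32 \cdot \frac{8}{9} = \left(-18424\right) \frac{8}{9} = - \frac{147392}{9}$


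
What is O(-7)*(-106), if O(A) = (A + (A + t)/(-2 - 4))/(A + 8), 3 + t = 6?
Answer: 2014/3 ≈ 671.33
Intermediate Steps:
t = 3 (t = -3 + 6 = 3)
O(A) = (-½ + 5*A/6)/(8 + A) (O(A) = (A + (A + 3)/(-2 - 4))/(A + 8) = (A + (3 + A)/(-6))/(8 + A) = (A + (3 + A)*(-⅙))/(8 + A) = (A + (-½ - A/6))/(8 + A) = (-½ + 5*A/6)/(8 + A))
O(-7)*(-106) = ((-3 + 5*(-7))/(6*(8 - 7)))*(-106) = ((⅙)*(-3 - 35)/1)*(-106) = ((⅙)*1*(-38))*(-106) = -19/3*(-106) = 2014/3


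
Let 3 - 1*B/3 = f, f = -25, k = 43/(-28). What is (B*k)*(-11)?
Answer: 1419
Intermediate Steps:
k = -43/28 (k = 43*(-1/28) = -43/28 ≈ -1.5357)
B = 84 (B = 9 - 3*(-25) = 9 + 75 = 84)
(B*k)*(-11) = (84*(-43/28))*(-11) = -129*(-11) = 1419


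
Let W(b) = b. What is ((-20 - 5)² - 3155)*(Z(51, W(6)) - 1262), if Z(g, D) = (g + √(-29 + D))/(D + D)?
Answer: 6364215/2 - 1265*I*√23/6 ≈ 3.1821e+6 - 1011.1*I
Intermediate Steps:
Z(g, D) = (g + √(-29 + D))/(2*D) (Z(g, D) = (g + √(-29 + D))/((2*D)) = (g + √(-29 + D))*(1/(2*D)) = (g + √(-29 + D))/(2*D))
((-20 - 5)² - 3155)*(Z(51, W(6)) - 1262) = ((-20 - 5)² - 3155)*((½)*(51 + √(-29 + 6))/6 - 1262) = ((-25)² - 3155)*((½)*(⅙)*(51 + √(-23)) - 1262) = (625 - 3155)*((½)*(⅙)*(51 + I*√23) - 1262) = -2530*((17/4 + I*√23/12) - 1262) = -2530*(-5031/4 + I*√23/12) = 6364215/2 - 1265*I*√23/6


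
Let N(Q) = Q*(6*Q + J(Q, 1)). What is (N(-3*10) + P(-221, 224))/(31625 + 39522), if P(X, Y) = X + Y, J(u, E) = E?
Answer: 5373/71147 ≈ 0.075520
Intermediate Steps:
N(Q) = Q*(1 + 6*Q) (N(Q) = Q*(6*Q + 1) = Q*(1 + 6*Q))
(N(-3*10) + P(-221, 224))/(31625 + 39522) = ((-3*10)*(1 + 6*(-3*10)) + (-221 + 224))/(31625 + 39522) = (-30*(1 + 6*(-30)) + 3)/71147 = (-30*(1 - 180) + 3)*(1/71147) = (-30*(-179) + 3)*(1/71147) = (5370 + 3)*(1/71147) = 5373*(1/71147) = 5373/71147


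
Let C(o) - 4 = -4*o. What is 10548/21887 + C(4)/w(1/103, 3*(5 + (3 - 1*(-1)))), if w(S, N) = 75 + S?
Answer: 27220758/84549481 ≈ 0.32195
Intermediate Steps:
C(o) = 4 - 4*o
10548/21887 + C(4)/w(1/103, 3*(5 + (3 - 1*(-1)))) = 10548/21887 + (4 - 4*4)/(75 + 1/103) = 10548*(1/21887) + (4 - 16)/(75 + 1/103) = 10548/21887 - 12/7726/103 = 10548/21887 - 12*103/7726 = 10548/21887 - 618/3863 = 27220758/84549481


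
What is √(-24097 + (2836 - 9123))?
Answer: 12*I*√211 ≈ 174.31*I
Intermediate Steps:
√(-24097 + (2836 - 9123)) = √(-24097 - 6287) = √(-30384) = 12*I*√211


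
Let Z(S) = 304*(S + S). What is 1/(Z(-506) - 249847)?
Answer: -1/557495 ≈ -1.7937e-6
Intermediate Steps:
Z(S) = 608*S (Z(S) = 304*(2*S) = 608*S)
1/(Z(-506) - 249847) = 1/(608*(-506) - 249847) = 1/(-307648 - 249847) = 1/(-557495) = -1/557495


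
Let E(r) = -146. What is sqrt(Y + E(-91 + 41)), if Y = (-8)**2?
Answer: I*sqrt(82) ≈ 9.0554*I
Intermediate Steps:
Y = 64
sqrt(Y + E(-91 + 41)) = sqrt(64 - 146) = sqrt(-82) = I*sqrt(82)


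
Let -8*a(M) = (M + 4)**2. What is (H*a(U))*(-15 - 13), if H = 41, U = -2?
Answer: 574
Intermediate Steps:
a(M) = -(4 + M)**2/8 (a(M) = -(M + 4)**2/8 = -(4 + M)**2/8)
(H*a(U))*(-15 - 13) = (41*(-(4 - 2)**2/8))*(-15 - 13) = (41*(-1/8*2**2))*(-28) = (41*(-1/8*4))*(-28) = (41*(-1/2))*(-28) = -41/2*(-28) = 574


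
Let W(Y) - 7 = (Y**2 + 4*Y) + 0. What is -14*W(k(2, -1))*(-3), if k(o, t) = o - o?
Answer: 294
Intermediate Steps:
k(o, t) = 0
W(Y) = 7 + Y**2 + 4*Y (W(Y) = 7 + ((Y**2 + 4*Y) + 0) = 7 + (Y**2 + 4*Y) = 7 + Y**2 + 4*Y)
-14*W(k(2, -1))*(-3) = -14*(7 + 0**2 + 4*0)*(-3) = -14*(7 + 0 + 0)*(-3) = -14*7*(-3) = -98*(-3) = 294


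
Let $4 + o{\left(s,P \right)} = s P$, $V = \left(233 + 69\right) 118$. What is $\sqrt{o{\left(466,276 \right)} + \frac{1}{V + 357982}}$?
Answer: $\frac{\sqrt{68949885571554}}{23154} \approx 358.63$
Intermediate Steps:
$V = 35636$ ($V = 302 \cdot 118 = 35636$)
$o{\left(s,P \right)} = -4 + P s$ ($o{\left(s,P \right)} = -4 + s P = -4 + P s$)
$\sqrt{o{\left(466,276 \right)} + \frac{1}{V + 357982}} = \sqrt{\left(-4 + 276 \cdot 466\right) + \frac{1}{35636 + 357982}} = \sqrt{\left(-4 + 128616\right) + \frac{1}{393618}} = \sqrt{128612 + \frac{1}{393618}} = \sqrt{\frac{50623998217}{393618}} = \frac{\sqrt{68949885571554}}{23154}$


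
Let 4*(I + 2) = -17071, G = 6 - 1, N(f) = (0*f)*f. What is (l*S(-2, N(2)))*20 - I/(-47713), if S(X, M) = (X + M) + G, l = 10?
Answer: 114494121/190852 ≈ 599.91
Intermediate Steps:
N(f) = 0 (N(f) = 0*f = 0)
G = 5
I = -17079/4 (I = -2 + (1/4)*(-17071) = -2 - 17071/4 = -17079/4 ≈ -4269.8)
S(X, M) = 5 + M + X (S(X, M) = (X + M) + 5 = (M + X) + 5 = 5 + M + X)
(l*S(-2, N(2)))*20 - I/(-47713) = (10*(5 + 0 - 2))*20 - (-17079)/(4*(-47713)) = (10*3)*20 - (-17079)*(-1)/(4*47713) = 30*20 - 1*17079/190852 = 600 - 17079/190852 = 114494121/190852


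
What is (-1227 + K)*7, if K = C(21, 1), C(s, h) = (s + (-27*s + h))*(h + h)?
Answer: -16219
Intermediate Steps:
C(s, h) = 2*h*(h - 26*s) (C(s, h) = (s + (h - 27*s))*(2*h) = (h - 26*s)*(2*h) = 2*h*(h - 26*s))
K = -1090 (K = 2*1*(1 - 26*21) = 2*1*(1 - 546) = 2*1*(-545) = -1090)
(-1227 + K)*7 = (-1227 - 1090)*7 = -2317*7 = -16219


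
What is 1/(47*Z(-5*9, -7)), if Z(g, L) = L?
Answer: -1/329 ≈ -0.0030395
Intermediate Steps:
1/(47*Z(-5*9, -7)) = 1/(47*(-7)) = 1/(-329) = -1/329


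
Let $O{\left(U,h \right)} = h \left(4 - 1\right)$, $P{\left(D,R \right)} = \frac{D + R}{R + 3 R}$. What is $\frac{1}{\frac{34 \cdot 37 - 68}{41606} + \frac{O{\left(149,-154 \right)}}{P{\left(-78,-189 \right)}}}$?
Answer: $- \frac{1851467}{2421915517} \approx -0.00076446$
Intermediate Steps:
$P{\left(D,R \right)} = \frac{D + R}{4 R}$
$O{\left(U,h \right)} = 3 h$ ($O{\left(U,h \right)} = h 3 = 3 h$)
$\frac{1}{\frac{34 \cdot 37 - 68}{41606} + \frac{O{\left(149,-154 \right)}}{P{\left(-78,-189 \right)}}} = \frac{1}{\frac{34 \cdot 37 - 68}{41606} + \frac{3 \left(-154\right)}{\frac{1}{4} \frac{1}{-189} \left(-78 - 189\right)}} = \frac{1}{\left(1258 - 68\right) \frac{1}{41606} - \frac{462}{\frac{1}{4} \left(- \frac{1}{189}\right) \left(-267\right)}} = \frac{1}{1190 \cdot \frac{1}{41606} - \frac{462}{\frac{89}{252}}} = \frac{1}{\frac{595}{20803} - \frac{116424}{89}} = \frac{1}{- \frac{2421915517}{1851467}} = - \frac{1851467}{2421915517}$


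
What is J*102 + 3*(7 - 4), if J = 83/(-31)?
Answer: -8187/31 ≈ -264.10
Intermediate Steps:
J = -83/31 (J = 83*(-1/31) = -83/31 ≈ -2.6774)
J*102 + 3*(7 - 4) = -83/31*102 + 3*(7 - 4) = -8466/31 + 3*3 = -8466/31 + 9 = -8187/31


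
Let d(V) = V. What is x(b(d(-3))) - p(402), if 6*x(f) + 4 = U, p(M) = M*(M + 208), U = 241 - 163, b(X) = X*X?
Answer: -735623/3 ≈ -2.4521e+5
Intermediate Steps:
b(X) = X²
U = 78
p(M) = M*(208 + M)
x(f) = 37/3 (x(f) = -⅔ + (⅙)*78 = -⅔ + 13 = 37/3)
x(b(d(-3))) - p(402) = 37/3 - 402*(208 + 402) = 37/3 - 402*610 = 37/3 - 1*245220 = 37/3 - 245220 = -735623/3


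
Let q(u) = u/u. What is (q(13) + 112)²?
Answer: 12769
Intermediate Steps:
q(u) = 1
(q(13) + 112)² = (1 + 112)² = 113² = 12769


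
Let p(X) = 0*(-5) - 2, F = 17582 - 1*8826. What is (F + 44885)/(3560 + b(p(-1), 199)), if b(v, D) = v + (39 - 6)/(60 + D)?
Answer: 13893019/921555 ≈ 15.076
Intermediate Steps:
F = 8756 (F = 17582 - 8826 = 8756)
p(X) = -2 (p(X) = 0 - 2 = -2)
b(v, D) = v + 33/(60 + D)
(F + 44885)/(3560 + b(p(-1), 199)) = (8756 + 44885)/(3560 + (33 + 60*(-2) + 199*(-2))/(60 + 199)) = 53641/(3560 + (33 - 120 - 398)/259) = 53641/(3560 + (1/259)*(-485)) = 53641/(3560 - 485/259) = 53641/(921555/259) = 53641*(259/921555) = 13893019/921555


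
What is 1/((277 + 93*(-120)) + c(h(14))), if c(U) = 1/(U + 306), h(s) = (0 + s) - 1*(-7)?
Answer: -327/3558740 ≈ -9.1886e-5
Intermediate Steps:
h(s) = 7 + s (h(s) = s + 7 = 7 + s)
c(U) = 1/(306 + U)
1/((277 + 93*(-120)) + c(h(14))) = 1/((277 + 93*(-120)) + 1/(306 + (7 + 14))) = 1/((277 - 11160) + 1/(306 + 21)) = 1/(-10883 + 1/327) = 1/(-3558740/327) = -327/3558740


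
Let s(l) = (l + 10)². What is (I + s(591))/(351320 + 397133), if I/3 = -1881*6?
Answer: 327343/748453 ≈ 0.43736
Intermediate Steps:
I = -33858 (I = 3*(-1881*6) = 3*(-11286) = -33858)
s(l) = (10 + l)²
(I + s(591))/(351320 + 397133) = (-33858 + (10 + 591)²)/(351320 + 397133) = (-33858 + 601²)/748453 = (-33858 + 361201)*(1/748453) = 327343*(1/748453) = 327343/748453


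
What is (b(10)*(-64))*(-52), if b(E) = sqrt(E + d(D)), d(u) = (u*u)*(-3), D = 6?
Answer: 23296*I*sqrt(2) ≈ 32946.0*I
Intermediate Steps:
d(u) = -3*u**2 (d(u) = u**2*(-3) = -3*u**2)
b(E) = sqrt(-108 + E) (b(E) = sqrt(E - 3*6**2) = sqrt(E - 3*36) = sqrt(E - 108) = sqrt(-108 + E))
(b(10)*(-64))*(-52) = (sqrt(-108 + 10)*(-64))*(-52) = (sqrt(-98)*(-64))*(-52) = ((7*I*sqrt(2))*(-64))*(-52) = -448*I*sqrt(2)*(-52) = 23296*I*sqrt(2)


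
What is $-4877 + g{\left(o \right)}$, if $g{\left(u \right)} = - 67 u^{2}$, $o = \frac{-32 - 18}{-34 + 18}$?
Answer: $- \frac{354003}{64} \approx -5531.3$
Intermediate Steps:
$o = \frac{25}{8}$ ($o = - \frac{50}{-16} = \left(-50\right) \left(- \frac{1}{16}\right) = \frac{25}{8} \approx 3.125$)
$-4877 + g{\left(o \right)} = -4877 - 67 \left(\frac{25}{8}\right)^{2} = -4877 - \frac{41875}{64} = - \frac{354003}{64}$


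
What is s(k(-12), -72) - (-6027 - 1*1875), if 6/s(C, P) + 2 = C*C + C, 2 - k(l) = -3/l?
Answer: 118562/15 ≈ 7904.1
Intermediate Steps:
k(l) = 2 + 3/l (k(l) = 2 - (-3)/l = 2 + 3/l)
s(C, P) = 6/(-2 + C + C**2) (s(C, P) = 6/(-2 + (C*C + C)) = 6/(-2 + (C**2 + C)) = 6/(-2 + (C + C**2)) = 6/(-2 + C + C**2))
s(k(-12), -72) - (-6027 - 1*1875) = 6/(-2 + (2 + 3/(-12)) + (2 + 3/(-12))**2) - (-6027 - 1*1875) = 6/(-2 + (2 + 3*(-1/12)) + (2 + 3*(-1/12))**2) - (-6027 - 1875) = 6/(-2 + (2 - 1/4) + (2 - 1/4)**2) - 1*(-7902) = 6/(-2 + 7/4 + (7/4)**2) + 7902 = 6/(-2 + 7/4 + 49/16) + 7902 = 6/(45/16) + 7902 = 6*(16/45) + 7902 = 32/15 + 7902 = 118562/15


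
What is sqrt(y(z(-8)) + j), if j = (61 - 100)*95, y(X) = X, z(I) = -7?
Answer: 8*I*sqrt(58) ≈ 60.926*I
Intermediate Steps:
j = -3705 (j = -39*95 = -3705)
sqrt(y(z(-8)) + j) = sqrt(-7 - 3705) = sqrt(-3712) = 8*I*sqrt(58)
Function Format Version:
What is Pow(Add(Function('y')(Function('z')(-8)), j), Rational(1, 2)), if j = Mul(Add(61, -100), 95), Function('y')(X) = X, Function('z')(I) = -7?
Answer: Mul(8, I, Pow(58, Rational(1, 2))) ≈ Mul(60.926, I)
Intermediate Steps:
j = -3705 (j = Mul(-39, 95) = -3705)
Pow(Add(Function('y')(Function('z')(-8)), j), Rational(1, 2)) = Pow(Add(-7, -3705), Rational(1, 2)) = Pow(-3712, Rational(1, 2)) = Mul(8, I, Pow(58, Rational(1, 2)))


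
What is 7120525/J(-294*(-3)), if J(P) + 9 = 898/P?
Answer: -628030305/704 ≈ -8.9209e+5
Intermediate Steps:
J(P) = -9 + 898/P
7120525/J(-294*(-3)) = 7120525/(-9 + 898/((-294*(-3)))) = 7120525/(-9 + 898/882) = 7120525/(-9 + 898*(1/882)) = 7120525/(-9 + 449/441) = 7120525/(-3520/441) = 7120525*(-441/3520) = -628030305/704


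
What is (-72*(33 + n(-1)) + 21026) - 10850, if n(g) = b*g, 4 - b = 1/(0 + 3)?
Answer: 8064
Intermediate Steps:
b = 11/3 (b = 4 - 1/(0 + 3) = 4 - 1/3 = 11/3 ≈ 3.6667)
n(g) = 11*g/3
(-72*(33 + n(-1)) + 21026) - 10850 = (-72*(33 + (11/3)*(-1)) + 21026) - 10850 = (-72*(33 - 11/3) + 21026) - 10850 = (-72*88/3 + 21026) - 10850 = (-2112 + 21026) - 10850 = 18914 - 10850 = 8064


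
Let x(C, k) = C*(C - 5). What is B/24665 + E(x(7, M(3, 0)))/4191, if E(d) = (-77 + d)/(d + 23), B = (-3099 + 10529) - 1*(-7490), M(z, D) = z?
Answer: 154136383/254981837 ≈ 0.60450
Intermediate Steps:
B = 14920 (B = 7430 + 7490 = 14920)
x(C, k) = C*(-5 + C)
E(d) = (-77 + d)/(23 + d)
B/24665 + E(x(7, M(3, 0)))/4191 = 14920/24665 + ((-77 + 7*(-5 + 7))/(23 + 7*(-5 + 7)))/4191 = 14920*(1/24665) + ((-77 + 7*2)/(23 + 7*2))*(1/4191) = 2984/4933 + ((-77 + 14)/(23 + 14))*(1/4191) = 2984/4933 + (-63/37)*(1/4191) = 2984/4933 + ((1/37)*(-63))*(1/4191) = 2984/4933 - 63/37*1/4191 = 2984/4933 - 21/51689 = 154136383/254981837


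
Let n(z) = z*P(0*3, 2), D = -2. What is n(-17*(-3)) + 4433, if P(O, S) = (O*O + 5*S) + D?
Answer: 4841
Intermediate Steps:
P(O, S) = -2 + O**2 + 5*S (P(O, S) = (O*O + 5*S) - 2 = (O**2 + 5*S) - 2 = -2 + O**2 + 5*S)
n(z) = 8*z (n(z) = z*(-2 + (0*3)**2 + 5*2) = z*(-2 + 0**2 + 10) = z*(-2 + 0 + 10) = z*8 = 8*z)
n(-17*(-3)) + 4433 = 8*(-17*(-3)) + 4433 = 8*51 + 4433 = 408 + 4433 = 4841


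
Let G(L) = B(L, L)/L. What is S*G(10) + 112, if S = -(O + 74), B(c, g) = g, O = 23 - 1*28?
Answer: 43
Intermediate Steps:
O = -5 (O = 23 - 28 = -5)
S = -69 (S = -(-5 + 74) = -1*69 = -69)
G(L) = 1 (G(L) = L/L = 1)
S*G(10) + 112 = -69*1 + 112 = -69 + 112 = 43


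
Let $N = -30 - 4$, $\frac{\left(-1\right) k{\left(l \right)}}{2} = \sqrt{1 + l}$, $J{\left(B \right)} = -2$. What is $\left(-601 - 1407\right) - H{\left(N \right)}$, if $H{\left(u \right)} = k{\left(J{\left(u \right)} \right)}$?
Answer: $-2008 + 2 i \approx -2008.0 + 2.0 i$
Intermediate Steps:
$k{\left(l \right)} = - 2 \sqrt{1 + l}$
$N = -34$
$H{\left(u \right)} = - 2 i$ ($H{\left(u \right)} = - 2 \sqrt{1 - 2} = - 2 \sqrt{-1} = - 2 i$)
$\left(-601 - 1407\right) - H{\left(N \right)} = \left(-601 - 1407\right) - - 2 i = -2008 + 2 i$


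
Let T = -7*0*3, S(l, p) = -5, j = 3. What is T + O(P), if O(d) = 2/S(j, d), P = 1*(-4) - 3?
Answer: -⅖ ≈ -0.40000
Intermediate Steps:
P = -7 (P = -4 - 3 = -7)
O(d) = -⅖ (O(d) = 2/(-5) = 2*(-⅕) = -⅖)
T = 0 (T = 0*3 = 0)
T + O(P) = 0 - ⅖ = -⅖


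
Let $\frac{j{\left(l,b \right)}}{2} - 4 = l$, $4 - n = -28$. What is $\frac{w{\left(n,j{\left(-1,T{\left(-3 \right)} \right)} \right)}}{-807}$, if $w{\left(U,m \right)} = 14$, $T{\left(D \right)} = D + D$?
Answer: $- \frac{14}{807} \approx -0.017348$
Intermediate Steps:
$n = 32$ ($n = 4 - -28 = 4 + 28 = 32$)
$T{\left(D \right)} = 2 D$
$j{\left(l,b \right)} = 8 + 2 l$
$\frac{w{\left(n,j{\left(-1,T{\left(-3 \right)} \right)} \right)}}{-807} = \frac{14}{-807} = 14 \left(- \frac{1}{807}\right) = - \frac{14}{807}$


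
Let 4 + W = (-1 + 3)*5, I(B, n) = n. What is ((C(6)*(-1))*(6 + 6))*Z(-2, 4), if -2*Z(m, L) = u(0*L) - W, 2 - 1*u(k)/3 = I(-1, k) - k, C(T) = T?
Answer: 0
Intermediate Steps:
W = 6 (W = -4 + (-1 + 3)*5 = -4 + 2*5 = -4 + 10 = 6)
u(k) = 6 (u(k) = 6 - 3*(k - k) = 6 - 3*0 = 6 + 0 = 6)
Z(m, L) = 0 (Z(m, L) = -(6 - 1*6)/2 = -(6 - 6)/2 = -½*0 = 0)
((C(6)*(-1))*(6 + 6))*Z(-2, 4) = ((6*(-1))*(6 + 6))*0 = -6*12*0 = -72*0 = 0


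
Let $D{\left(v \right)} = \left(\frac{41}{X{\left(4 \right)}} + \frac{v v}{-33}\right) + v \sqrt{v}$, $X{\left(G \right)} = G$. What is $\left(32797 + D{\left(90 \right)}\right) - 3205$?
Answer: $\frac{1291699}{44} + 270 \sqrt{10} \approx 30211.0$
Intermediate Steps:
$D{\left(v \right)} = \frac{41}{4} + v^{\frac{3}{2}} - \frac{v^{2}}{33}$ ($D{\left(v \right)} = \left(\frac{41}{4} + \frac{v v}{-33}\right) + v \sqrt{v} = \left(41 \cdot \frac{1}{4} + v^{2} \left(- \frac{1}{33}\right)\right) + v^{\frac{3}{2}} = \left(\frac{41}{4} - \frac{v^{2}}{33}\right) + v^{\frac{3}{2}} = \frac{41}{4} + v^{\frac{3}{2}} - \frac{v^{2}}{33}$)
$\left(32797 + D{\left(90 \right)}\right) - 3205 = \left(32797 + \left(\frac{41}{4} + 90^{\frac{3}{2}} - \frac{90^{2}}{33}\right)\right) - 3205 = \left(32797 + \left(\frac{41}{4} + 270 \sqrt{10} - \frac{2700}{11}\right)\right) - 3205 = \left(32797 - \left(\frac{10349}{44} - 270 \sqrt{10}\right)\right) - 3205 = \left(\frac{1432719}{44} + 270 \sqrt{10}\right) - 3205 = \frac{1291699}{44} + 270 \sqrt{10}$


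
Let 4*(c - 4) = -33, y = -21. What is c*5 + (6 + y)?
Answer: -145/4 ≈ -36.250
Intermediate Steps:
c = -17/4 (c = 4 + (¼)*(-33) = 4 - 33/4 = -17/4 ≈ -4.2500)
c*5 + (6 + y) = -17/4*5 + (6 - 21) = -85/4 - 15 = -145/4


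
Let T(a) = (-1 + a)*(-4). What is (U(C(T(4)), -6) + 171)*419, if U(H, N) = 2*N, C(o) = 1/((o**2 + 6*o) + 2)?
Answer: 66621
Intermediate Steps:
T(a) = 4 - 4*a
C(o) = 1/(2 + o**2 + 6*o)
(U(C(T(4)), -6) + 171)*419 = (2*(-6) + 171)*419 = (-12 + 171)*419 = 159*419 = 66621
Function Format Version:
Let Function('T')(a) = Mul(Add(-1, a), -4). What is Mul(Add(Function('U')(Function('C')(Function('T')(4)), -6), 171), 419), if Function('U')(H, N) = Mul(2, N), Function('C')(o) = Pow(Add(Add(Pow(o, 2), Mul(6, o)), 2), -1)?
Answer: 66621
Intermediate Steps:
Function('T')(a) = Add(4, Mul(-4, a))
Function('C')(o) = Pow(Add(2, Pow(o, 2), Mul(6, o)), -1)
Mul(Add(Function('U')(Function('C')(Function('T')(4)), -6), 171), 419) = Mul(Add(Mul(2, -6), 171), 419) = Mul(Add(-12, 171), 419) = Mul(159, 419) = 66621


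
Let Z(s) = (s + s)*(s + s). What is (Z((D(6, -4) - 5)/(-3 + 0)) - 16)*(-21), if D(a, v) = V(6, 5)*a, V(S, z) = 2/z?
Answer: 20468/75 ≈ 272.91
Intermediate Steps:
D(a, v) = 2*a/5 (D(a, v) = (2/5)*a = (2*(⅕))*a = 2*a/5)
Z(s) = 4*s² (Z(s) = (2*s)*(2*s) = 4*s²)
(Z((D(6, -4) - 5)/(-3 + 0)) - 16)*(-21) = (4*(((⅖)*6 - 5)/(-3 + 0))² - 16)*(-21) = (4*((12/5 - 5)/(-3))² - 16)*(-21) = (4*(-13/5*(-⅓))² - 16)*(-21) = (4*(13/15)² - 16)*(-21) = (4*(169/225) - 16)*(-21) = (676/225 - 16)*(-21) = -2924/225*(-21) = 20468/75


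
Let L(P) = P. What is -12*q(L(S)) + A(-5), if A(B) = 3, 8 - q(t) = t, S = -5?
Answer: -153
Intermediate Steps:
q(t) = 8 - t
-12*q(L(S)) + A(-5) = -12*(8 - 1*(-5)) + 3 = -12*(8 + 5) + 3 = -12*13 + 3 = -156 + 3 = -153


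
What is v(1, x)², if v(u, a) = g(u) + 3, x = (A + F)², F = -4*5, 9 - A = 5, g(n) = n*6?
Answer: 81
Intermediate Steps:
g(n) = 6*n
A = 4 (A = 9 - 1*5 = 9 - 5 = 4)
F = -20
x = 256 (x = (4 - 20)² = (-16)² = 256)
v(u, a) = 3 + 6*u (v(u, a) = 6*u + 3 = 3 + 6*u)
v(1, x)² = (3 + 6*1)² = (3 + 6)² = 9² = 81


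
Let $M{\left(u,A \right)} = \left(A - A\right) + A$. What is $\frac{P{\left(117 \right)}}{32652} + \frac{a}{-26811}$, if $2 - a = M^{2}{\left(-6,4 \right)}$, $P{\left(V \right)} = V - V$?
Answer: $\frac{14}{26811} \approx 0.00052217$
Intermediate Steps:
$P{\left(V \right)} = 0$
$M{\left(u,A \right)} = A$ ($M{\left(u,A \right)} = 0 + A = A$)
$a = -14$ ($a = 2 - 4^{2} = 2 - 16 = -14$)
$\frac{P{\left(117 \right)}}{32652} + \frac{a}{-26811} = \frac{0}{32652} - \frac{14}{-26811} = 0 \cdot \frac{1}{32652} - - \frac{14}{26811} = 0 + \frac{14}{26811} = \frac{14}{26811}$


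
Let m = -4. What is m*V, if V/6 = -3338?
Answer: 80112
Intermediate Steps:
V = -20028 (V = 6*(-3338) = -20028)
m*V = -4*(-20028) = 80112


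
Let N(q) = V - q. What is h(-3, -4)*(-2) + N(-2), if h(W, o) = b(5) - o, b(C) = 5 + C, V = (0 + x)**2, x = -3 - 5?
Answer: 38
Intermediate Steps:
x = -8
V = 64 (V = (0 - 8)**2 = (-8)**2 = 64)
h(W, o) = 10 - o (h(W, o) = (5 + 5) - o = 10 - o)
N(q) = 64 - q
h(-3, -4)*(-2) + N(-2) = (10 - 1*(-4))*(-2) + (64 - 1*(-2)) = (10 + 4)*(-2) + (64 + 2) = 14*(-2) + 66 = -28 + 66 = 38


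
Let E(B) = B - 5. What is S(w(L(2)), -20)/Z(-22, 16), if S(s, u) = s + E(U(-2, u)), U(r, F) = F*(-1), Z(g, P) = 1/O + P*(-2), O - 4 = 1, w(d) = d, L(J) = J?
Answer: -85/159 ≈ -0.53459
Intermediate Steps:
O = 5 (O = 4 + 1 = 5)
Z(g, P) = ⅕ - 2*P (Z(g, P) = 1/5 + P*(-2) = ⅕ - 2*P)
U(r, F) = -F
E(B) = -5 + B
S(s, u) = -5 + s - u (S(s, u) = s + (-5 - u) = -5 + s - u)
S(w(L(2)), -20)/Z(-22, 16) = (-5 + 2 - 1*(-20))/(⅕ - 2*16) = (-5 + 2 + 20)/(⅕ - 32) = 17/(-159/5) = 17*(-5/159) = -85/159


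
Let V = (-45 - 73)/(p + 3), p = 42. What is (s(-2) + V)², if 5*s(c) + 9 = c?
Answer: 47089/2025 ≈ 23.254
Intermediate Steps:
s(c) = -9/5 + c/5
V = -118/45 (V = (-45 - 73)/(42 + 3) = -118/45 ≈ -2.6222)
(s(-2) + V)² = ((-9/5 + (⅕)*(-2)) - 118/45)² = ((-9/5 - ⅖) - 118/45)² = (-11/5 - 118/45)² = (-217/45)² = 47089/2025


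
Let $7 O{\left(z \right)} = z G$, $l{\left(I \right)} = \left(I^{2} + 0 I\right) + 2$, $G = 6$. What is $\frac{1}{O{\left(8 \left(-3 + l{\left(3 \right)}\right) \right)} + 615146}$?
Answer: $\frac{7}{4306406} \approx 1.6255 \cdot 10^{-6}$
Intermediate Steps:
$l{\left(I \right)} = 2 + I^{2}$ ($l{\left(I \right)} = \left(I^{2} + 0\right) + 2 = I^{2} + 2 = 2 + I^{2}$)
$O{\left(z \right)} = \frac{6 z}{7}$ ($O{\left(z \right)} = \frac{z 6}{7} = \frac{6 z}{7}$)
$\frac{1}{O{\left(8 \left(-3 + l{\left(3 \right)}\right) \right)} + 615146} = \frac{1}{\frac{6 \cdot 8 \left(-3 + \left(2 + 3^{2}\right)\right)}{7} + 615146} = \frac{1}{\frac{6 \cdot 8 \left(-3 + \left(2 + 9\right)\right)}{7} + 615146} = \frac{1}{\frac{6 \cdot 8 \left(-3 + 11\right)}{7} + 615146} = \frac{1}{\frac{6 \cdot 8 \cdot 8}{7} + 615146} = \frac{1}{\frac{6}{7} \cdot 64 + 615146} = \frac{1}{\frac{384}{7} + 615146} = \frac{1}{\frac{4306406}{7}} = \frac{7}{4306406}$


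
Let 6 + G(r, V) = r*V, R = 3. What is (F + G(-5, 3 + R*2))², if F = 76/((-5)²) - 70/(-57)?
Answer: 4434627649/2030625 ≈ 2183.9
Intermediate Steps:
G(r, V) = -6 + V*r (G(r, V) = -6 + r*V = -6 + V*r)
F = 6082/1425 (F = 76/25 - 70*(-1/57) = 76*(1/25) + 70/57 = 76/25 + 70/57 = 6082/1425 ≈ 4.2681)
(F + G(-5, 3 + R*2))² = (6082/1425 + (-6 + (3 + 3*2)*(-5)))² = (6082/1425 + (-6 + (3 + 6)*(-5)))² = (6082/1425 + (-6 + 9*(-5)))² = (6082/1425 + (-6 - 45))² = (6082/1425 - 51)² = (-66593/1425)² = 4434627649/2030625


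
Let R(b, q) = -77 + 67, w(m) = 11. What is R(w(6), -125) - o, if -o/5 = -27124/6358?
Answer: -99600/3179 ≈ -31.331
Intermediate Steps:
R(b, q) = -10
o = 67810/3179 (o = -(-135620)/6358 = -5*(-13562/3179) = 67810/3179 ≈ 21.331)
R(w(6), -125) - o = -10 - 1*67810/3179 = -10 - 67810/3179 = -99600/3179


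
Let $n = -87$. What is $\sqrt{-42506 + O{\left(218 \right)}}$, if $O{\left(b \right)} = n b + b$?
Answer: $3 i \sqrt{6806} \approx 247.5 i$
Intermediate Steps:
$O{\left(b \right)} = - 86 b$ ($O{\left(b \right)} = - 87 b + b = - 86 b$)
$\sqrt{-42506 + O{\left(218 \right)}} = \sqrt{-42506 - 18748} = \sqrt{-61254} = 3 i \sqrt{6806}$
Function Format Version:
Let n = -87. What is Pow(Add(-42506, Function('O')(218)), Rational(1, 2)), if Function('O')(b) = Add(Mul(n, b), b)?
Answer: Mul(3, I, Pow(6806, Rational(1, 2))) ≈ Mul(247.50, I)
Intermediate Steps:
Function('O')(b) = Mul(-86, b) (Function('O')(b) = Add(Mul(-87, b), b) = Mul(-86, b))
Pow(Add(-42506, Function('O')(218)), Rational(1, 2)) = Pow(Add(-42506, Mul(-86, 218)), Rational(1, 2)) = Pow(Add(-42506, -18748), Rational(1, 2)) = Pow(-61254, Rational(1, 2)) = Mul(3, I, Pow(6806, Rational(1, 2)))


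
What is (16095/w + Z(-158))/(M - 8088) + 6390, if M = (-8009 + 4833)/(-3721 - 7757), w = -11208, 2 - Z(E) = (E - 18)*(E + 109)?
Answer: 1108262645493783/173408098784 ≈ 6391.1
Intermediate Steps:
Z(E) = 2 - (-18 + E)*(109 + E) (Z(E) = 2 - (E - 18)*(E + 109) = 2 - (-18 + E)*(109 + E))
M = 1588/5739 (M = -3176/(-11478) = -3176*(-1/11478) = 1588/5739 ≈ 0.27670)
(16095/w + Z(-158))/(M - 8088) + 6390 = (16095/(-11208) + (1964 - 1*(-158)² - 91*(-158)))/(1588/5739 - 8088) + 6390 = (16095*(-1/11208) + (1964 - 1*24964 + 14378))/(-46415444/5739) + 6390 = (-5365/3736 + (1964 - 24964 + 14378))*(-5739/46415444) + 6390 = (-5365/3736 - 8622)*(-5739/46415444) + 6390 = -32217157/3736*(-5739/46415444) + 6390 = 184894264023/173408098784 + 6390 = 1108262645493783/173408098784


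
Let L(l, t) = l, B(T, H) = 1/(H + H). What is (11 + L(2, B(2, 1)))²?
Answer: 169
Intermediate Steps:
B(T, H) = 1/(2*H)
(11 + L(2, B(2, 1)))² = (11 + 2)² = 13² = 169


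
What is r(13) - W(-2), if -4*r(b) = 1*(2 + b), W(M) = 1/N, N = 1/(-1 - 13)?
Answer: 41/4 ≈ 10.250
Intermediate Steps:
N = -1/14 (N = 1/(-14) = -1/14 ≈ -0.071429)
W(M) = -14 (W(M) = 1/(-1/14) = -14)
r(b) = -½ - b/4 (r(b) = -(2 + b)/4 = -½ - b/4)
r(13) - W(-2) = (-½ - ¼*13) - 1*(-14) = (-½ - 13/4) + 14 = -15/4 + 14 = 41/4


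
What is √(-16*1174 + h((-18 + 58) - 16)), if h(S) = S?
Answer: 2*I*√4690 ≈ 136.97*I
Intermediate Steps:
√(-16*1174 + h((-18 + 58) - 16)) = √(-16*1174 + ((-18 + 58) - 16)) = √(-18784 + (40 - 16)) = √(-18784 + 24) = √(-18760) = 2*I*√4690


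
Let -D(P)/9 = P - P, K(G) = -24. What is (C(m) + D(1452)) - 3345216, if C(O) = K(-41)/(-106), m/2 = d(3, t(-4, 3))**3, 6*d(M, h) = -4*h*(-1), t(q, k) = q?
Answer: -177296436/53 ≈ -3.3452e+6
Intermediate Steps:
D(P) = 0 (D(P) = -9*(P - P) = -9*0 = 0)
d(M, h) = 2*h/3 (d(M, h) = (-4*h*(-1))/6 = (4*h)/6 = 2*h/3)
m = -1024/27 (m = 2*((2/3)*(-4))**3 = 2*(-8/3)**3 = 2*(-512/27) = -1024/27 ≈ -37.926)
C(O) = 12/53 (C(O) = -24/(-106) = -24*(-1/106) = 12/53)
(C(m) + D(1452)) - 3345216 = (12/53 + 0) - 3345216 = 12/53 - 3345216 = -177296436/53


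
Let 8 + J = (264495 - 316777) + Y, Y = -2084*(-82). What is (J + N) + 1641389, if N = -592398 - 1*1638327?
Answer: -470738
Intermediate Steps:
N = -2230725 (N = -592398 - 1638327 = -2230725)
Y = 170888
J = 118598 (J = -8 + ((264495 - 316777) + 170888) = -8 + (-52282 + 170888) = -8 + 118606 = 118598)
(J + N) + 1641389 = (118598 - 2230725) + 1641389 = -2112127 + 1641389 = -470738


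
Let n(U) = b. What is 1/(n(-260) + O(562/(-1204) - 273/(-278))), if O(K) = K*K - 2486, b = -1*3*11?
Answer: -1750501921/4409049634750 ≈ -0.00039702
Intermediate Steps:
b = -33 (b = -3*11 = -33)
O(K) = -2486 + K**2 (O(K) = K**2 - 2486 = -2486 + K**2)
n(U) = -33
1/(n(-260) + O(562/(-1204) - 273/(-278))) = 1/(-33 + (-2486 + (562/(-1204) - 273/(-278))**2)) = 1/(-33 + (-2486 + (562*(-1/1204) - 273*(-1/278))**2)) = 1/(-33 + (-2486 + (-281/602 + 273/278)**2)) = 1/(-33 + (-2486 + (21557/41839)**2)) = 1/(-33 + (-2486 + 464704249/1750501921)) = 1/(-33 - 4351283071357/1750501921) = 1/(-4409049634750/1750501921) = -1750501921/4409049634750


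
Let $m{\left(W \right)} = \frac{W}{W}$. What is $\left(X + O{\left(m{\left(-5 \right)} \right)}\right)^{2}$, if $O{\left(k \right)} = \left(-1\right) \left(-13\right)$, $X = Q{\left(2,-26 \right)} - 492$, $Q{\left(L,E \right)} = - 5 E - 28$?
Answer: $142129$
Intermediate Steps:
$m{\left(W \right)} = 1$
$Q{\left(L,E \right)} = -28 - 5 E$
$X = -390$ ($X = \left(-28 - -130\right) - 492 = \left(-28 + 130\right) - 492 = 102 - 492 = -390$)
$O{\left(k \right)} = 13$
$\left(X + O{\left(m{\left(-5 \right)} \right)}\right)^{2} = \left(-390 + 13\right)^{2} = \left(-377\right)^{2} = 142129$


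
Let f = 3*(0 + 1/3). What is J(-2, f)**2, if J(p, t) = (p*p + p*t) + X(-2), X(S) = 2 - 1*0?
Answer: 16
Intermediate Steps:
X(S) = 2 (X(S) = 2 + 0 = 2)
f = 1 (f = 3*(0 + 1/3) = 3*(1/3) = 1)
J(p, t) = 2 + p**2 + p*t (J(p, t) = (p*p + p*t) + 2 = (p**2 + p*t) + 2 = 2 + p**2 + p*t)
J(-2, f)**2 = (2 + (-2)**2 - 2*1)**2 = (2 + 4 - 2)**2 = 4**2 = 16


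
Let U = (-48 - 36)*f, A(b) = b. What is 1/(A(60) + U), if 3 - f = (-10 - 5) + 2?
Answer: -1/1284 ≈ -0.00077882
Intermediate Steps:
f = 16 (f = 3 - ((-10 - 5) + 2) = 3 - (-15 + 2) = 3 - 1*(-13) = 3 + 13 = 16)
U = -1344 (U = (-48 - 36)*16 = -84*16 = -1344)
1/(A(60) + U) = 1/(60 - 1344) = 1/(-1284) = -1/1284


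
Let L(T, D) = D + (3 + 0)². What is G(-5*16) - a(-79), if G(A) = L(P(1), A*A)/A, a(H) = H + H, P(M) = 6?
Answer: 6231/80 ≈ 77.887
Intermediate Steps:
a(H) = 2*H
L(T, D) = 9 + D (L(T, D) = D + 3² = D + 9 = 9 + D)
G(A) = (9 + A²)/A (G(A) = (9 + A*A)/A = (9 + A²)/A)
G(-5*16) - a(-79) = (-5*16 + 9/((-5*16))) - 2*(-79) = (-80 + 9/(-80)) - 1*(-158) = (-80 + 9*(-1/80)) + 158 = (-80 - 9/80) + 158 = -6409/80 + 158 = 6231/80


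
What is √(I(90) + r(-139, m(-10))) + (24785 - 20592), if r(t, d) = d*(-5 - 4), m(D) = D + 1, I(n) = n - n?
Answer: 4202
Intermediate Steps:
I(n) = 0
m(D) = 1 + D
r(t, d) = -9*d (r(t, d) = d*(-9) = -9*d)
√(I(90) + r(-139, m(-10))) + (24785 - 20592) = √(0 - 9*(1 - 10)) + (24785 - 20592) = √(0 - 9*(-9)) + 4193 = √(0 + 81) + 4193 = √81 + 4193 = 9 + 4193 = 4202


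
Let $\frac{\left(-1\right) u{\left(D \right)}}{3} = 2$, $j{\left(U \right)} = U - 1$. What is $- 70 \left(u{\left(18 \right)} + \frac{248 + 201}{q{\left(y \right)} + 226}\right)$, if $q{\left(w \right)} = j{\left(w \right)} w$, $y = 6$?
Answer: $\frac{38045}{128} \approx 297.23$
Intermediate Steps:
$j{\left(U \right)} = -1 + U$
$u{\left(D \right)} = -6$ ($u{\left(D \right)} = \left(-3\right) 2 = -6$)
$q{\left(w \right)} = w \left(-1 + w\right)$ ($q{\left(w \right)} = \left(-1 + w\right) w = w \left(-1 + w\right)$)
$- 70 \left(u{\left(18 \right)} + \frac{248 + 201}{q{\left(y \right)} + 226}\right) = - 70 \left(-6 + \frac{248 + 201}{6 \left(-1 + 6\right) + 226}\right) = - 70 \left(-6 + \frac{449}{6 \cdot 5 + 226}\right) = - 70 \left(-6 + \frac{449}{30 + 226}\right) = - 70 \left(-6 + \frac{449}{256}\right) = \left(-70\right) \left(- \frac{1087}{256}\right) = \frac{38045}{128}$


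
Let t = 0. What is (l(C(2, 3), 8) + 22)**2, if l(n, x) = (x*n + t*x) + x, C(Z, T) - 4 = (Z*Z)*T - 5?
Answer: 13924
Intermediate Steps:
C(Z, T) = -1 + T*Z**2 (C(Z, T) = 4 + ((Z*Z)*T - 5) = 4 + (Z**2*T - 5) = 4 + (T*Z**2 - 5) = 4 + (-5 + T*Z**2) = -1 + T*Z**2)
l(n, x) = x + n*x (l(n, x) = (x*n + 0*x) + x = (n*x + 0) + x = n*x + x = x + n*x)
(l(C(2, 3), 8) + 22)**2 = (8*(1 + (-1 + 3*2**2)) + 22)**2 = (8*(1 + (-1 + 3*4)) + 22)**2 = (8*(1 + (-1 + 12)) + 22)**2 = (8*(1 + 11) + 22)**2 = (8*12 + 22)**2 = (96 + 22)**2 = 118**2 = 13924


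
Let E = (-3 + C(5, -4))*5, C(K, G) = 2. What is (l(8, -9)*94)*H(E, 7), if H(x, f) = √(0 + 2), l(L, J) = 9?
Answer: 846*√2 ≈ 1196.4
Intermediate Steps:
E = -5 (E = (-3 + 2)*5 = -1*5 = -5)
H(x, f) = √2
(l(8, -9)*94)*H(E, 7) = (9*94)*√2 = 846*√2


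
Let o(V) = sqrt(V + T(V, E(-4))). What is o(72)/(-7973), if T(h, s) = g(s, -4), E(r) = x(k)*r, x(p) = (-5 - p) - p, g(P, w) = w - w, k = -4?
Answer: -6*sqrt(2)/7973 ≈ -0.0010643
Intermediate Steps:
g(P, w) = 0
x(p) = -5 - 2*p
E(r) = 3*r (E(r) = (-5 - 2*(-4))*r = (-5 + 8)*r = 3*r)
T(h, s) = 0
o(V) = sqrt(V) (o(V) = sqrt(V + 0) = sqrt(V))
o(72)/(-7973) = sqrt(72)/(-7973) = (6*sqrt(2))*(-1/7973) = -6*sqrt(2)/7973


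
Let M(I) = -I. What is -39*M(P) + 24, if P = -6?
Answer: -210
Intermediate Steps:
-39*M(P) + 24 = -(-39)*(-6) + 24 = -39*6 + 24 = -234 + 24 = -210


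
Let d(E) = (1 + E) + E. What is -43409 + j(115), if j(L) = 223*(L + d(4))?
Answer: -15757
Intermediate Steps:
d(E) = 1 + 2*E
j(L) = 2007 + 223*L (j(L) = 223*(L + (1 + 2*4)) = 223*(L + (1 + 8)) = 223*(L + 9) = 223*(9 + L) = 2007 + 223*L)
-43409 + j(115) = -43409 + (2007 + 223*115) = -43409 + (2007 + 25645) = -43409 + 27652 = -15757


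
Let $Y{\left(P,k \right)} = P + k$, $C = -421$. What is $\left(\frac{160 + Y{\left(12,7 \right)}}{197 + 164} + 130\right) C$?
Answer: $- \frac{19832889}{361} \approx -54939.0$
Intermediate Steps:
$\left(\frac{160 + Y{\left(12,7 \right)}}{197 + 164} + 130\right) C = \left(\frac{160 + \left(12 + 7\right)}{197 + 164} + 130\right) \left(-421\right) = \left(\frac{160 + 19}{361} + 130\right) \left(-421\right) = \left(179 \cdot \frac{1}{361} + 130\right) \left(-421\right) = \left(\frac{179}{361} + 130\right) \left(-421\right) = \frac{47109}{361} \left(-421\right) = - \frac{19832889}{361}$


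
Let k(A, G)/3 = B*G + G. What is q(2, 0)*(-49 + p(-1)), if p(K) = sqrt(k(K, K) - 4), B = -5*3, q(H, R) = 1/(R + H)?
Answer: -49/2 + sqrt(38)/2 ≈ -21.418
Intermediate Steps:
q(H, R) = 1/(H + R)
B = -15
k(A, G) = -42*G (k(A, G) = 3*(-15*G + G) = 3*(-14*G) = -42*G)
p(K) = sqrt(-4 - 42*K) (p(K) = sqrt(-42*K - 4) = sqrt(-4 - 42*K))
q(2, 0)*(-49 + p(-1)) = (-49 + sqrt(-4 - 42*(-1)))/(2 + 0) = (-49 + sqrt(-4 + 42))/2 = (-49 + sqrt(38))/2 = -49/2 + sqrt(38)/2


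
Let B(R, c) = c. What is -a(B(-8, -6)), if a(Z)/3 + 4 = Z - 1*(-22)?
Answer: -36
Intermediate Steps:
a(Z) = 54 + 3*Z (a(Z) = -12 + 3*(Z - 1*(-22)) = -12 + 3*(Z + 22) = -12 + 3*(22 + Z) = -12 + (66 + 3*Z) = 54 + 3*Z)
-a(B(-8, -6)) = -(54 + 3*(-6)) = -(54 - 18) = -1*36 = -36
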